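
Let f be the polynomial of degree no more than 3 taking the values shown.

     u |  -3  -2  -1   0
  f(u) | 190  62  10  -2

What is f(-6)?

Forward differences of the values at u = -3, -2, -1, 0:
  f  : 190  62  10  -2
  Δ  : -128  -52  -12
  Δ^2: 76  40
  Δ^3: -36
The third differences are constant, confirming degree 3.
Interpolating (Newton forward form) and evaluating at u = -6 gives f(-6) = 1390.

1390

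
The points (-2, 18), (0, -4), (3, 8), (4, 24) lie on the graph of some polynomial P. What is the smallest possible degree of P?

2

Divided differences on the nodes -2, 0, 3, 4:
  order 0: 18  -4  8  24
  order 1: -11  4  16
  order 2: 3  3
  order 3: 0
The order-2 divided differences are all 3 (nonzero) and every higher order vanishes, so the data lies on a polynomial of degree exactly 2.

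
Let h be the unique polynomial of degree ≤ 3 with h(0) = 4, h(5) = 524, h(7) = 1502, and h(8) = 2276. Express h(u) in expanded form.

h(u) = 5u^3 - 5u^2 + 4u + 4

Write h(u) = au^3 + bu^2 + cu + d. Substituting each data point gives a linear system:
  d = 4
  125a + 25b + 5c + d = 524
  343a + 49b + 7c + d = 1502
  512a + 64b + 8c + d = 2276
Solving the system yields a = 5, b = -5, c = 4, d = 4.
So h(u) = 5u^3 - 5u^2 + 4u + 4.
Check: h(0) = 4. ✓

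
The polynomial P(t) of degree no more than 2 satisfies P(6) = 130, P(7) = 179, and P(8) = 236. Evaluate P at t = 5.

89

Using the Lagrange interpolation formula with nodes 6, 7, 8:
  L_0(t) = (t - 7)(t - 8) / 2
  L_1(t) = (t - 6)(t - 8) / -1
  L_2(t) = (t - 6)(t - 7) / 2
Then P(t) = 130·L_0(t) + 179·L_1(t) + 236·L_2(t).
Expanding and collecting terms gives P(t) = 4t² - 3t + 4.
Evaluating at t = 5: P(5) = 89.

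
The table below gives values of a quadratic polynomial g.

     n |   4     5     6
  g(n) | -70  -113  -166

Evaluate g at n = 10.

-478

Write g(n) = an^2 + bn + c. Substituting each data point gives a linear system:
  16a + 4b + c = -70
  25a + 5b + c = -113
  36a + 6b + c = -166
Solving the system yields a = -5, b = 2, c = 2.
So g(n) = -5n^2 + 2n + 2.
Then g(10) = -478.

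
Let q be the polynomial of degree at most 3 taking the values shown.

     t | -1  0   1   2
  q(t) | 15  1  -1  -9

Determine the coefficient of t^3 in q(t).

Write q(t) = at^3 + bt^2 + ct + d. Substituting each data point gives a linear system:
  -a + b - c + d = 15
  d = 1
  a + b + c + d = -1
  8a + 4b + 2c + d = -9
Solving the system yields a = -3, b = 6, c = -5, d = 1.
So q(t) = -3t^3 + 6t^2 - 5t + 1.
The leading coefficient is -3.

-3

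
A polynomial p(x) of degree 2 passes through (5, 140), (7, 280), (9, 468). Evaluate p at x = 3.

48

Using the Lagrange interpolation formula with nodes 5, 7, 9:
  L_0(x) = (x - 7)(x - 9) / 8
  L_1(x) = (x - 5)(x - 9) / -4
  L_2(x) = (x - 5)(x - 7) / 8
Then p(x) = 140·L_0(x) + 280·L_1(x) + 468·L_2(x).
Expanding and collecting terms gives p(x) = 6x^2 - 2x.
Evaluating at x = 3: p(3) = 48.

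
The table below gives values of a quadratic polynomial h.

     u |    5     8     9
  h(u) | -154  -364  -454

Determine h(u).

Write h(u) = au^2 + bu + c. Substituting each data point gives a linear system:
  25a + 5b + c = -154
  64a + 8b + c = -364
  81a + 9b + c = -454
Solving the system yields a = -5, b = -5, c = -4.
So h(u) = -5u^2 - 5u - 4.
Check: h(5) = -154. ✓

h(u) = -5u^2 - 5u - 4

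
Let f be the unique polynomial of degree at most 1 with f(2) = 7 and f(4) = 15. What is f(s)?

Using the Lagrange interpolation formula with nodes 2, 4:
  L_0(s) = (s - 4) / -2
  L_1(s) = (s - 2) / 2
Then f(s) = 7·L_0(s) + 15·L_1(s).
Expanding and collecting terms gives f(s) = 4s - 1.
Check: f(4) = 15. ✓

f(s) = 4s - 1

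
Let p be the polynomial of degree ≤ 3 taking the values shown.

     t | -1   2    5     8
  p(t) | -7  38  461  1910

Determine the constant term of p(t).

6

Write p(t) = at^3 + bt^2 + ct + d. Substituting each data point gives a linear system:
  -a + b - c + d = -7
  8a + 4b + 2c + d = 38
  125a + 25b + 5c + d = 461
  512a + 64b + 8c + d = 1910
Solving the system yields a = 4, b = -3, c = 6, d = 6.
So p(t) = 4t^3 - 3t^2 + 6t + 6.
The constant term is 6.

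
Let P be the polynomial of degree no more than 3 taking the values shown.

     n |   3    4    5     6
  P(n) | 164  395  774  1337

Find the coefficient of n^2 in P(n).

Write P(n) = an^3 + bn^2 + cn + d. Substituting each data point gives a linear system:
  27a + 9b + 3c + d = 164
  64a + 16b + 4c + d = 395
  125a + 25b + 5c + d = 774
  216a + 36b + 6c + d = 1337
Solving the system yields a = 6, b = 2, c = -5, d = -1.
So P(n) = 6n^3 + 2n^2 - 5n - 1.
The coefficient of n^2 is 2.

2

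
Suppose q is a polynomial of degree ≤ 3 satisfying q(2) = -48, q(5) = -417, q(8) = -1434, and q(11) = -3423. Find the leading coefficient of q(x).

-2

Write q(x) = ax^3 + bx^2 + cx + d. Substituting each data point gives a linear system:
  8a + 4b + 2c + d = -48
  125a + 25b + 5c + d = -417
  512a + 64b + 8c + d = -1434
  1331a + 121b + 11c + d = -3423
Solving the system yields a = -2, b = -6, c = -3, d = -2.
So q(x) = -2x^3 - 6x^2 - 3x - 2.
The leading coefficient is -2.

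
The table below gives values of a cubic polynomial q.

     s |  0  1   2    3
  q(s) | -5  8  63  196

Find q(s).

Write q(s) = as^3 + bs^2 + cs + d. Substituting each data point gives a linear system:
  d = -5
  a + b + c + d = 8
  8a + 4b + 2c + d = 63
  27a + 9b + 3c + d = 196
Solving the system yields a = 6, b = 3, c = 4, d = -5.
So q(s) = 6s^3 + 3s^2 + 4s - 5.
Check: q(0) = -5. ✓

q(s) = 6s^3 + 3s^2 + 4s - 5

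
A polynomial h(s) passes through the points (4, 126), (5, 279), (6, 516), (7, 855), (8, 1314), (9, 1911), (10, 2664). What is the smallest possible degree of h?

3

Forward differences of the values at s = 4, 5, 6, 7, 8, 9, 10:
  h  : 126  279  516  855  1314  1911  2664
  Δ  : 153  237  339  459  597  753
  Δ^2: 84  102  120  138  156
  Δ^3: 18  18  18  18
  Δ^4: 0  0  0
  Δ^5: 0  0
  Δ^6: 0
The third differences are constant (18) and nonzero, while all higher differences vanish, so the minimal degree is 3.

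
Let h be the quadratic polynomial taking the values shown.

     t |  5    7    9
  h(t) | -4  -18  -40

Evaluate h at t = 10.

-54

Write h(t) = at^2 + bt + c. Substituting each data point gives a linear system:
  25a + 5b + c = -4
  49a + 7b + c = -18
  81a + 9b + c = -40
Solving the system yields a = -1, b = 5, c = -4.
So h(t) = -t^2 + 5t - 4.
Then h(10) = -54.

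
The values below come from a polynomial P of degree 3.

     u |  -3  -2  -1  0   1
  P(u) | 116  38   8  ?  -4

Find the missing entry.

On equispaced nodes a degree-3 polynomial has vanishing fourth forward difference, so
  P(-3) - 4·P(-2) + 6·P(-1) - 4·P(0) + P(1) = 0.
Substituting the known values and solving for P(0):
  -4·P(0) = -8
  P(0) = 2.

2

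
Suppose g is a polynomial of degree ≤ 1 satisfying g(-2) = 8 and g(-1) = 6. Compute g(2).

0

Using the Lagrange interpolation formula with nodes -2, -1:
  L_0(t) = (t + 1) / -1
  L_1(t) = (t + 2) / 1
Then g(t) = 8·L_0(t) + 6·L_1(t).
Expanding and collecting terms gives g(t) = -2t + 4.
Evaluating at t = 2: g(2) = 0.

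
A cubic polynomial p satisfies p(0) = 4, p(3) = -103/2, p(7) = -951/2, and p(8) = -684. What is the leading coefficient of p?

-1

Write p(s) = as^3 + bs^2 + cs + d. Substituting each data point gives a linear system:
  d = 4
  27a + 9b + 3c + d = -103/2
  343a + 49b + 7c + d = -951/2
  512a + 64b + 8c + d = -684
Solving the system yields a = -1, b = -5/2, c = -2, d = 4.
So p(s) = -s^3 - (5/2)s^2 - 2s + 4.
The leading coefficient is -1.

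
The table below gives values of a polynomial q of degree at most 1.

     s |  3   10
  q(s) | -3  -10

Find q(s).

q(s) = -s

Write q(s) = as + b. Substituting each data point gives a linear system:
  3a + b = -3
  10a + b = -10
Solving the system yields a = -1, b = 0.
So q(s) = -s.
Check: q(3) = -3. ✓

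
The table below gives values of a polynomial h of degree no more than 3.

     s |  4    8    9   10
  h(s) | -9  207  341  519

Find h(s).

Using the Lagrange interpolation formula with nodes 4, 8, 9, 10:
  L_0(s) = (s - 8)(s - 9)(s - 10) / -120
  L_1(s) = (s - 4)(s - 9)(s - 10) / 8
  L_2(s) = (s - 4)(s - 8)(s - 10) / -5
  L_3(s) = (s - 4)(s - 8)(s - 9) / 12
Then h(s) = -9·L_0(s) + 207·L_1(s) + 341·L_2(s) + 519·L_3(s).
Expanding and collecting terms gives h(s) = s^3 - 5s^2 + 2s - 1.
Check: h(8) = 207. ✓

h(s) = s^3 - 5s^2 + 2s - 1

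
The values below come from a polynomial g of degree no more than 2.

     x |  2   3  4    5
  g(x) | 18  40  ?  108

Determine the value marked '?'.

70

On equispaced nodes a degree-2 polynomial has vanishing third forward difference, so
  - g(2) + 3·g(3) - 3·g(4) + g(5) = 0.
Substituting the known values and solving for g(4):
  -3·g(4) = -210
  g(4) = 70.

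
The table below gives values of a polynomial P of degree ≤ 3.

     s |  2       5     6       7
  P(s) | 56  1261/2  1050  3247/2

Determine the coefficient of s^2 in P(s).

5

Write P(s) = as^3 + bs^2 + cs + d. Substituting each data point gives a linear system:
  8a + 4b + 2c + d = 56
  125a + 25b + 5c + d = 1261/2
  216a + 36b + 6c + d = 1050
  343a + 49b + 7c + d = 3247/2
Solving the system yields a = 4, b = 5, c = 1/2, d = 3.
So P(s) = 4s³ + 5s² + (1/2)s + 3.
The coefficient of s^2 is 5.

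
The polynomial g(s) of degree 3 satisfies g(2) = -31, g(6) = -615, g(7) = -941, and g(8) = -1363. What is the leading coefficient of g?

Write g(s) = as^3 + bs^2 + cs + d. Substituting each data point gives a linear system:
  8a + 4b + 2c + d = -31
  216a + 36b + 6c + d = -615
  343a + 49b + 7c + d = -941
  512a + 64b + 8c + d = -1363
Solving the system yields a = -2, b = -6, c = 6, d = -3.
So g(s) = -2s³ - 6s² + 6s - 3.
The leading coefficient is -2.

-2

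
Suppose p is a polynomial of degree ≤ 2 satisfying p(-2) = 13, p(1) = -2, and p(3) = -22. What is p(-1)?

10

Write p(u) = au^2 + bu + c. Substituting each data point gives a linear system:
  4a - 2b + c = 13
  a + b + c = -2
  9a + 3b + c = -22
Solving the system yields a = -1, b = -6, c = 5.
So p(u) = -u^2 - 6u + 5.
Then p(-1) = 10.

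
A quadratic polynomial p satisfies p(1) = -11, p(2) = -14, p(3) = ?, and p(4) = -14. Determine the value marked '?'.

On equispaced nodes a degree-2 polynomial has vanishing third forward difference, so
  - p(1) + 3·p(2) - 3·p(3) + p(4) = 0.
Substituting the known values and solving for p(3):
  -3·p(3) = 45
  p(3) = -15.

-15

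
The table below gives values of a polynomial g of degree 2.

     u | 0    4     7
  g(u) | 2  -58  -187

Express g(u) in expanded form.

g(u) = -4u^2 + u + 2

Write g(u) = au^2 + bu + c. Substituting each data point gives a linear system:
  c = 2
  16a + 4b + c = -58
  49a + 7b + c = -187
Solving the system yields a = -4, b = 1, c = 2.
So g(u) = -4u² + u + 2.
Check: g(7) = -187. ✓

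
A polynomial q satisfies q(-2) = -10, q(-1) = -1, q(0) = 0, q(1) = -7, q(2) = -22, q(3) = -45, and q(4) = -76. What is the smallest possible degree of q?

Forward differences of the values at x = -2, -1, 0, 1, 2, 3, 4:
  q  : -10  -1  0  -7  -22  -45  -76
  Δ  : 9  1  -7  -15  -23  -31
  Δ^2: -8  -8  -8  -8  -8
  Δ^3: 0  0  0  0
  Δ^4: 0  0  0
  Δ^5: 0  0
  Δ^6: 0
The second differences are constant (-8) and nonzero, while all higher differences vanish, so the minimal degree is 2.

2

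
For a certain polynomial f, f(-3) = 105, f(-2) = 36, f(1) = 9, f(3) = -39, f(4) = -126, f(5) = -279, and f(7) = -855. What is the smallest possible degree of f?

3

Divided differences on the nodes -3, -2, 1, 3, 4, 5, 7:
  order 0: 105  36  9  -39  -126  -279  -855
  order 1: -69  -9  -24  -87  -153  -288
  order 2: 15  -3  -21  -33  -45
  order 3: -3  -3  -3  -3
  order 4: 0  0  0
  order 5: 0  0
  order 6: 0
The order-3 divided differences are all -3 (nonzero) and every higher order vanishes, so the data lies on a polynomial of degree exactly 3.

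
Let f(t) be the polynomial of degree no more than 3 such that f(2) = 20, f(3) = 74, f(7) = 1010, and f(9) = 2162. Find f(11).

Using the Lagrange interpolation formula with nodes 2, 3, 7, 9:
  L_0(t) = (t - 3)(t - 7)(t - 9) / -35
  L_1(t) = (t - 2)(t - 7)(t - 9) / 24
  L_2(t) = (t - 2)(t - 3)(t - 9) / -40
  L_3(t) = (t - 2)(t - 3)(t - 7) / 84
Then f(t) = 20·L_0(t) + 74·L_1(t) + 1010·L_2(t) + 2162·L_3(t).
Expanding and collecting terms gives f(t) = 3t^3 - 3t + 2.
Evaluating at t = 11: f(11) = 3962.

3962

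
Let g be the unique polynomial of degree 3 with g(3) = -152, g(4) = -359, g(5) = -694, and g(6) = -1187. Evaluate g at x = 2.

-43

Write g(x) = ax^3 + bx^2 + cx + d. Substituting each data point gives a linear system:
  27a + 9b + 3c + d = -152
  64a + 16b + 4c + d = -359
  125a + 25b + 5c + d = -694
  216a + 36b + 6c + d = -1187
Solving the system yields a = -5, b = -4, c = 6, d = 1.
So g(x) = -5x^3 - 4x^2 + 6x + 1.
Then g(2) = -43.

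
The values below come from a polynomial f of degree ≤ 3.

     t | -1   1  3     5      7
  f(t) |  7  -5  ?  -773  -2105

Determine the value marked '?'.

-169

On equispaced nodes a degree-3 polynomial has vanishing fourth forward difference, so
  f(-1) - 4·f(1) + 6·f(3) - 4·f(5) + f(7) = 0.
Substituting the known values and solving for f(3):
  6·f(3) = -1014
  f(3) = -169.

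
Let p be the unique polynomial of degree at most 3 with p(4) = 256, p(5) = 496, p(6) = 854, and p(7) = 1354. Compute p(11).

5254

Write p(n) = an^3 + bn^2 + cn + d. Substituting each data point gives a linear system:
  64a + 16b + 4c + d = 256
  125a + 25b + 5c + d = 496
  216a + 36b + 6c + d = 854
  343a + 49b + 7c + d = 1354
Solving the system yields a = 4, b = -1, c = 5, d = -4.
So p(n) = 4n³ - n² + 5n - 4.
Then p(11) = 5254.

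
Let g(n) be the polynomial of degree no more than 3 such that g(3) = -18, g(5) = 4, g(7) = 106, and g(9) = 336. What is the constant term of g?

-6

Write g(n) = an^3 + bn^2 + cn + d. Substituting each data point gives a linear system:
  27a + 9b + 3c + d = -18
  125a + 25b + 5c + d = 4
  343a + 49b + 7c + d = 106
  729a + 81b + 9c + d = 336
Solving the system yields a = 1, b = -5, c = 2, d = -6.
So g(n) = n^3 - 5n^2 + 2n - 6.
The constant term is -6.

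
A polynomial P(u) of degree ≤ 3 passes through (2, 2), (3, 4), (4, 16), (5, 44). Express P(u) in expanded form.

P(u) = u^3 - 4u^2 + 3u + 4

Using the Lagrange interpolation formula with nodes 2, 3, 4, 5:
  L_0(u) = (u - 3)(u - 4)(u - 5) / -6
  L_1(u) = (u - 2)(u - 4)(u - 5) / 2
  L_2(u) = (u - 2)(u - 3)(u - 5) / -2
  L_3(u) = (u - 2)(u - 3)(u - 4) / 6
Then P(u) = 2·L_0(u) + 4·L_1(u) + 16·L_2(u) + 44·L_3(u).
Expanding and collecting terms gives P(u) = u³ - 4u² + 3u + 4.
Check: P(4) = 16. ✓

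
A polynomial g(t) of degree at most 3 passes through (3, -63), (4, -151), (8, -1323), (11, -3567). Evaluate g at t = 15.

-9303

Write g(t) = at^3 + bt^2 + ct + d. Substituting each data point gives a linear system:
  27a + 9b + 3c + d = -63
  64a + 16b + 4c + d = -151
  512a + 64b + 8c + d = -1323
  1331a + 121b + 11c + d = -3567
Solving the system yields a = -3, b = 4, c = -5, d = -3.
So g(t) = -3t^3 + 4t^2 - 5t - 3.
Then g(15) = -9303.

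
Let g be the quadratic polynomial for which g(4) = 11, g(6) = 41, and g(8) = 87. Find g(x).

Using the Lagrange interpolation formula with nodes 4, 6, 8:
  L_0(x) = (x - 6)(x - 8) / 8
  L_1(x) = (x - 4)(x - 8) / -4
  L_2(x) = (x - 4)(x - 6) / 8
Then g(x) = 11·L_0(x) + 41·L_1(x) + 87·L_2(x).
Expanding and collecting terms gives g(x) = 2x^2 - 5x - 1.
Check: g(8) = 87. ✓

g(x) = 2x^2 - 5x - 1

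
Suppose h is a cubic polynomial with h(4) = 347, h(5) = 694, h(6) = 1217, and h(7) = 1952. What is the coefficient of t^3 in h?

Write h(t) = at^3 + bt^2 + ct + d. Substituting each data point gives a linear system:
  64a + 16b + 4c + d = 347
  125a + 25b + 5c + d = 694
  216a + 36b + 6c + d = 1217
  343a + 49b + 7c + d = 1952
Solving the system yields a = 6, b = -2, c = -1, d = -1.
So h(t) = 6t^3 - 2t^2 - t - 1.
The leading coefficient is 6.

6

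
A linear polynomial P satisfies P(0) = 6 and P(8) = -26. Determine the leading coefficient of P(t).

Write P(t) = at + b. Substituting each data point gives a linear system:
  b = 6
  8a + b = -26
Solving the system yields a = -4, b = 6.
So P(t) = -4t + 6.
The leading coefficient is -4.

-4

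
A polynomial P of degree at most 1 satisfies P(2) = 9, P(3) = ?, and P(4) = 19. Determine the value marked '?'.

14

The 2 known points determine the degree-1 polynomial uniquely.
Write P(t) = at + b. Substituting each data point gives a linear system:
  2a + b = 9
  4a + b = 19
Solving the system yields a = 5, b = -1.
So P(t) = 5t - 1.
Then P(3) = 14.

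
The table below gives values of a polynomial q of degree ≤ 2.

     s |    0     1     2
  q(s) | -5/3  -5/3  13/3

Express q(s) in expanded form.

Using the Lagrange interpolation formula with nodes 0, 1, 2:
  L_0(s) = (s - 1)(s - 2) / 2
  L_1(s) = s(s - 2) / -1
  L_2(s) = s(s - 1) / 2
Then q(s) = -5/3·L_0(s) - 5/3·L_1(s) + 13/3·L_2(s).
Expanding and collecting terms gives q(s) = 3s^2 - 3s - 5/3.
Check: q(2) = 13/3. ✓

q(s) = 3s^2 - 3s - 5/3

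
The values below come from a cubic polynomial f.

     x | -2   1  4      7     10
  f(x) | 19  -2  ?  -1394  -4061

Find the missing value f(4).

-257

On equispaced nodes a degree-3 polynomial has vanishing fourth forward difference, so
  f(-2) - 4·f(1) + 6·f(4) - 4·f(7) + f(10) = 0.
Substituting the known values and solving for f(4):
  6·f(4) = -1542
  f(4) = -257.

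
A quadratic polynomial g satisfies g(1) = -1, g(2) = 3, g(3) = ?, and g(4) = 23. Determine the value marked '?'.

On equispaced nodes a degree-2 polynomial has vanishing third forward difference, so
  - g(1) + 3·g(2) - 3·g(3) + g(4) = 0.
Substituting the known values and solving for g(3):
  -3·g(3) = -33
  g(3) = 11.

11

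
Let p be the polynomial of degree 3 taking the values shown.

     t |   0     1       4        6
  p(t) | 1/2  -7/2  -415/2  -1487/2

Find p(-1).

25/2

Write p(t) = at^3 + bt^2 + ct + d. Substituting each data point gives a linear system:
  d = 1/2
  a + b + c + d = -7/2
  64a + 16b + 4c + d = -415/2
  216a + 36b + 6c + d = -1487/2
Solving the system yields a = -4, b = 4, c = -4, d = 1/2.
So p(t) = -4t^3 + 4t^2 - 4t + 1/2.
Then p(-1) = 25/2.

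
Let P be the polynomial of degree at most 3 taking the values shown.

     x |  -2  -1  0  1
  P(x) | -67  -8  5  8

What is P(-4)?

Write P(x) = ax^3 + bx^2 + cx + d. Substituting each data point gives a linear system:
  -8a + 4b - 2c + d = -67
  -a + b - c + d = -8
  d = 5
  a + b + c + d = 8
Solving the system yields a = 6, b = -5, c = 2, d = 5.
So P(x) = 6x³ - 5x² + 2x + 5.
Then P(-4) = -467.

-467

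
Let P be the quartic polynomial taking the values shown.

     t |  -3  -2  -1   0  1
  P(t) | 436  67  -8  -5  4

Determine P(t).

Write P(t) = at^4 + bt^3 + ct^2 + dt + e. Substituting each data point gives a linear system:
  81a - 27b + 9c - 3d + e = 436
  16a - 8b + 4c - 2d + e = 67
  a - b + c - d + e = -8
  e = -5
  a + b + c + d + e = 4
Solving the system yields a = 6, b = 0, c = -3, d = 6, e = -5.
So P(t) = 6t^4 - 3t^2 + 6t - 5.
Check: P(0) = -5. ✓

P(t) = 6t^4 - 3t^2 + 6t - 5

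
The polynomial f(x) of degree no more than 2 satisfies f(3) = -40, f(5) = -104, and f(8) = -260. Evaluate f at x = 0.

Write f(x) = ax^2 + bx + c. Substituting each data point gives a linear system:
  9a + 3b + c = -40
  25a + 5b + c = -104
  64a + 8b + c = -260
Solving the system yields a = -4, b = 0, c = -4.
So f(x) = -4x^2 - 4.
Then f(0) = -4.

-4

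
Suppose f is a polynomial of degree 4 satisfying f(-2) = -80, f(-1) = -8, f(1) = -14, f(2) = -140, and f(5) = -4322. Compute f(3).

-620

Write f(n) = an^4 + bn^3 + cn^2 + dn + e. Substituting each data point gives a linear system:
  16a - 8b + 4c - 2d + e = -80
  a - b + c - d + e = -8
  a + b + c + d + e = -14
  16a + 8b + 4c + 2d + e = -140
  625a + 125b + 25c + 5d + e = -4322
Solving the system yields a = -6, b = -4, c = -3, d = 1, e = -2.
So f(n) = -6n^4 - 4n^3 - 3n^2 + n - 2.
Then f(3) = -620.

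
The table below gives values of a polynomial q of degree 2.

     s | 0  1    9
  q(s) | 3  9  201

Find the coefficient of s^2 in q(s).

2

Write q(s) = as^2 + bs + c. Substituting each data point gives a linear system:
  c = 3
  a + b + c = 9
  81a + 9b + c = 201
Solving the system yields a = 2, b = 4, c = 3.
So q(s) = 2s² + 4s + 3.
The leading coefficient is 2.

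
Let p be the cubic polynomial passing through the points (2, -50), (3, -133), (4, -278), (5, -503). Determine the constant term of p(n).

2

Write p(n) = an^3 + bn^2 + cn + d. Substituting each data point gives a linear system:
  8a + 4b + 2c + d = -50
  27a + 9b + 3c + d = -133
  64a + 16b + 4c + d = -278
  125a + 25b + 5c + d = -503
Solving the system yields a = -3, b = -4, c = -6, d = 2.
So p(n) = -3n³ - 4n² - 6n + 2.
The constant term is 2.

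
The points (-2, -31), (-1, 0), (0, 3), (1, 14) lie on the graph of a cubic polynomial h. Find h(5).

858

Using the Lagrange interpolation formula with nodes -2, -1, 0, 1:
  L_0(n) = (n + 1)n(n - 1) / -6
  L_1(n) = (n + 2)n(n - 1) / 2
  L_2(n) = (n + 2)(n + 1)(n - 1) / -2
  L_3(n) = (n + 2)(n + 1)n / 6
Then h(n) = -31·L_0(n) + 0·L_1(n) + 3·L_2(n) + 14·L_3(n).
Expanding and collecting terms gives h(n) = 6n^3 + 4n^2 + n + 3.
Evaluating at n = 5: h(5) = 858.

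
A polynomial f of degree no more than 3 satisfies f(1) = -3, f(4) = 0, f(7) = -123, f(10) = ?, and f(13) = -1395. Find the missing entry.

On equispaced nodes a degree-3 polynomial has vanishing fourth forward difference, so
  f(1) - 4·f(4) + 6·f(7) - 4·f(10) + f(13) = 0.
Substituting the known values and solving for f(10):
  -4·f(10) = 2136
  f(10) = -534.

-534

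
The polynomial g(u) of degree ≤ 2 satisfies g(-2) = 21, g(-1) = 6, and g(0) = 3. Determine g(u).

Using the Lagrange interpolation formula with nodes -2, -1, 0:
  L_0(u) = (u + 1)u / 2
  L_1(u) = (u + 2)u / -1
  L_2(u) = (u + 2)(u + 1) / 2
Then g(u) = 21·L_0(u) + 6·L_1(u) + 3·L_2(u).
Expanding and collecting terms gives g(u) = 6u^2 + 3u + 3.
Check: g(-2) = 21. ✓

g(u) = 6u^2 + 3u + 3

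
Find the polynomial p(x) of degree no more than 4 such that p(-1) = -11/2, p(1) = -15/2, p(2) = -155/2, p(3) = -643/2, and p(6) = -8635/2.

p(x) = -3x^4 - x^3 - 6x^2 + 5/2

Write p(x) = ax^4 + bx^3 + cx^2 + dx + e. Substituting each data point gives a linear system:
  a - b + c - d + e = -11/2
  a + b + c + d + e = -15/2
  16a + 8b + 4c + 2d + e = -155/2
  81a + 27b + 9c + 3d + e = -643/2
  1296a + 216b + 36c + 6d + e = -8635/2
Solving the system yields a = -3, b = -1, c = -6, d = 0, e = 5/2.
So p(x) = -3x⁴ - x³ - 6x² + 5/2.
Check: p(3) = -643/2. ✓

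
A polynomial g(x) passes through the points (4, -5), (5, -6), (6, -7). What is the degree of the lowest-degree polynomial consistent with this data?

Forward differences of the values at x = 4, 5, 6:
  g  : -5  -6  -7
  Δ  : -1  -1
  Δ^2: 0
The first differences are constant (-1) and nonzero, while all higher differences vanish, so the minimal degree is 1.

1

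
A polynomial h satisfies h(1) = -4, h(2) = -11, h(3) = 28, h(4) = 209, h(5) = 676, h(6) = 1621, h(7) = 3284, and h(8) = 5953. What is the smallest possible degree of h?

4

Forward differences of the values at s = 1, 2, 3, 4, 5, 6, 7, 8:
  h  : -4  -11  28  209  676  1621  3284  5953
  Δ  : -7  39  181  467  945  1663  2669
  Δ^2: 46  142  286  478  718  1006
  Δ^3: 96  144  192  240  288
  Δ^4: 48  48  48  48
  Δ^5: 0  0  0
  Δ^6: 0  0
  Δ^7: 0
The fourth differences are constant (48) and nonzero, while all higher differences vanish, so the minimal degree is 4.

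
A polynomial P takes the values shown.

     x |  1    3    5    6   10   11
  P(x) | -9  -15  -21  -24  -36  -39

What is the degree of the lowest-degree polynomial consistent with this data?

1

Divided differences on the nodes 1, 3, 5, 6, 10, 11:
  order 0: -9  -15  -21  -24  -36  -39
  order 1: -3  -3  -3  -3  -3
  order 2: 0  0  0  0
  order 3: 0  0  0
  order 4: 0  0
  order 5: 0
The order-1 divided differences are all -3 (nonzero) and every higher order vanishes, so the data lies on a polynomial of degree exactly 1.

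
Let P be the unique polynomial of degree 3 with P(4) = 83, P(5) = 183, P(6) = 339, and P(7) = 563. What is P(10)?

Forward differences of the values at s = 4, 5, 6, 7:
  P  : 83  183  339  563
  Δ  : 100  156  224
  Δ^2: 56  68
  Δ^3: 12
The third differences are constant, confirming degree 3.
Interpolating (Newton forward form) and evaluating at s = 10 gives P(10) = 1763.

1763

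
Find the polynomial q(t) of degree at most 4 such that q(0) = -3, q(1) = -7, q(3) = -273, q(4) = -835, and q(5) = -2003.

Using the Lagrange interpolation formula with nodes 0, 1, 3, 4, 5:
  L_0(t) = (t - 1)(t - 3)(t - 4)(t - 5) / 60
  L_1(t) = t(t - 3)(t - 4)(t - 5) / -24
  L_2(t) = t(t - 1)(t - 4)(t - 5) / 12
  L_3(t) = t(t - 1)(t - 3)(t - 5) / -12
  L_4(t) = t(t - 1)(t - 3)(t - 4) / 40
Then q(t) = -3·L_0(t) - 7·L_1(t) - 273·L_2(t) - 835·L_3(t) - 2003·L_4(t).
Expanding and collecting terms gives q(t) = -3t^4 - t^3 - 3.
Check: q(1) = -7. ✓

q(t) = -3t^4 - t^3 - 3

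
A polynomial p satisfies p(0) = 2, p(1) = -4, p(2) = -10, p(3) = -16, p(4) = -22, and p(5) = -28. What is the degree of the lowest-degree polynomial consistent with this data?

1

Forward differences of the values at n = 0, 1, 2, 3, 4, 5:
  p  : 2  -4  -10  -16  -22  -28
  Δ  : -6  -6  -6  -6  -6
  Δ^2: 0  0  0  0
  Δ^3: 0  0  0
  Δ^4: 0  0
  Δ^5: 0
The first differences are constant (-6) and nonzero, while all higher differences vanish, so the minimal degree is 1.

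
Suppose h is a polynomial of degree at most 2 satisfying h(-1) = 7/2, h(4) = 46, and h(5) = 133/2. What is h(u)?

h(u) = 2u^2 + (5/2)u + 4

Using the Lagrange interpolation formula with nodes -1, 4, 5:
  L_0(u) = (u - 4)(u - 5) / 30
  L_1(u) = (u + 1)(u - 5) / -5
  L_2(u) = (u + 1)(u - 4) / 6
Then h(u) = 7/2·L_0(u) + 46·L_1(u) + 133/2·L_2(u).
Expanding and collecting terms gives h(u) = 2u^2 + (5/2)u + 4.
Check: h(4) = 46. ✓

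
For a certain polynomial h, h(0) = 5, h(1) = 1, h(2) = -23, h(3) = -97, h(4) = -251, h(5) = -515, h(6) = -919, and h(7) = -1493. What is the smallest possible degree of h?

Forward differences of the values at t = 0, 1, 2, 3, 4, 5, 6, 7:
  h  : 5  1  -23  -97  -251  -515  -919  -1493
  Δ  : -4  -24  -74  -154  -264  -404  -574
  Δ^2: -20  -50  -80  -110  -140  -170
  Δ^3: -30  -30  -30  -30  -30
  Δ^4: 0  0  0  0
  Δ^5: 0  0  0
  Δ^6: 0  0
  Δ^7: 0
The third differences are constant (-30) and nonzero, while all higher differences vanish, so the minimal degree is 3.

3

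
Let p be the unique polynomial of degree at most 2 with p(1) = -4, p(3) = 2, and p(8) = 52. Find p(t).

p(t) = t^2 - t - 4

Write p(t) = at^2 + bt + c. Substituting each data point gives a linear system:
  a + b + c = -4
  9a + 3b + c = 2
  64a + 8b + c = 52
Solving the system yields a = 1, b = -1, c = -4.
So p(t) = t² - t - 4.
Check: p(3) = 2. ✓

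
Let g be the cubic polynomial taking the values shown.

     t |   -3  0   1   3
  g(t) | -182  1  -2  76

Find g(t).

g(t) = 5t^3 - 6t^2 - 2t + 1

Write g(t) = at^3 + bt^2 + ct + d. Substituting each data point gives a linear system:
  -27a + 9b - 3c + d = -182
  d = 1
  a + b + c + d = -2
  27a + 9b + 3c + d = 76
Solving the system yields a = 5, b = -6, c = -2, d = 1.
So g(t) = 5t^3 - 6t^2 - 2t + 1.
Check: g(0) = 1. ✓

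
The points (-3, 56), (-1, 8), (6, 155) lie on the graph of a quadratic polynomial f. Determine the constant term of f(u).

Write f(u) = au^2 + bu + c. Substituting each data point gives a linear system:
  9a - 3b + c = 56
  a - b + c = 8
  36a + 6b + c = 155
Solving the system yields a = 5, b = -4, c = -1.
So f(u) = 5u^2 - 4u - 1.
The constant term is -1.

-1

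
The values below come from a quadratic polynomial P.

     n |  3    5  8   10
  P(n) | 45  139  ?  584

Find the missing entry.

370

The 3 known points determine the degree-2 polynomial uniquely.
Write P(n) = an^2 + bn + c. Substituting each data point gives a linear system:
  9a + 3b + c = 45
  25a + 5b + c = 139
  100a + 10b + c = 584
Solving the system yields a = 6, b = -1, c = -6.
So P(n) = 6n^2 - n - 6.
Then P(8) = 370.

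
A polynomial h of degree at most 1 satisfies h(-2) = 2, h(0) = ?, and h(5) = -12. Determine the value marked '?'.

The 2 known points determine the degree-1 polynomial uniquely.
Write h(t) = at + b. Substituting each data point gives a linear system:
  -2a + b = 2
  5a + b = -12
Solving the system yields a = -2, b = -2.
So h(t) = -2t - 2.
Then h(0) = -2.

-2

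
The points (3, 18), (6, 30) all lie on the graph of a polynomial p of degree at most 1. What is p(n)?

p(n) = 4n + 6

Write p(n) = an + b. Substituting each data point gives a linear system:
  3a + b = 18
  6a + b = 30
Solving the system yields a = 4, b = 6.
So p(n) = 4n + 6.
Check: p(6) = 30. ✓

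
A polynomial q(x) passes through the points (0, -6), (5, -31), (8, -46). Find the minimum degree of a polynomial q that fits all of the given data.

1

Divided differences on the nodes 0, 5, 8:
  order 0: -6  -31  -46
  order 1: -5  -5
  order 2: 0
The order-1 divided differences are all -5 (nonzero) and every higher order vanishes, so the data lies on a polynomial of degree exactly 1.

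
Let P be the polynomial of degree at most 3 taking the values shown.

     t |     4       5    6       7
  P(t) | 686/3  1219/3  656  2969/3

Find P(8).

4258/3

Forward differences of the values at t = 4, 5, 6, 7:
  P  : 686/3  1219/3  656  2969/3
  Δ  : 533/3  749/3  1001/3
  Δ^2: 72  84
  Δ^3: 12
The third differences are constant, confirming degree 3.
Interpolating (Newton forward form) and evaluating at t = 8 gives P(8) = 4258/3.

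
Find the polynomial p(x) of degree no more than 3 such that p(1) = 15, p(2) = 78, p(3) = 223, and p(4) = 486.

Write p(x) = ax^3 + bx^2 + cx + d. Substituting each data point gives a linear system:
  a + b + c + d = 15
  8a + 4b + 2c + d = 78
  27a + 9b + 3c + d = 223
  64a + 16b + 4c + d = 486
Solving the system yields a = 6, b = 5, c = 6, d = -2.
So p(x) = 6x³ + 5x² + 6x - 2.
Check: p(2) = 78. ✓

p(x) = 6x^3 + 5x^2 + 6x - 2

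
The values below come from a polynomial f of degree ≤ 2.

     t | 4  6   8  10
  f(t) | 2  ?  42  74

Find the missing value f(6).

18

The 3 known points determine the degree-2 polynomial uniquely.
Write f(t) = at^2 + bt + c. Substituting each data point gives a linear system:
  16a + 4b + c = 2
  64a + 8b + c = 42
  100a + 10b + c = 74
Solving the system yields a = 1, b = -2, c = -6.
So f(t) = t² - 2t - 6.
Then f(6) = 18.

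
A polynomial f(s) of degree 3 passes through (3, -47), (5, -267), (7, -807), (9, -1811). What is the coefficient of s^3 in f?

-3

Write f(s) = as^3 + bs^2 + cs + d. Substituting each data point gives a linear system:
  27a + 9b + 3c + d = -47
  125a + 25b + 5c + d = -267
  343a + 49b + 7c + d = -807
  729a + 81b + 9c + d = -1811
Solving the system yields a = -3, b = 5, c = -3, d = -2.
So f(s) = -3s³ + 5s² - 3s - 2.
The leading coefficient is -3.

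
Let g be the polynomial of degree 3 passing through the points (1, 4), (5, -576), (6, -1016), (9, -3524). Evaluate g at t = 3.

-110

Using the Lagrange interpolation formula with nodes 1, 5, 6, 9:
  L_0(t) = (t - 5)(t - 6)(t - 9) / -160
  L_1(t) = (t - 1)(t - 6)(t - 9) / 16
  L_2(t) = (t - 1)(t - 5)(t - 9) / -15
  L_3(t) = (t - 1)(t - 5)(t - 6) / 96
Then g(t) = 4·L_0(t) - 576·L_1(t) - 1016·L_2(t) - 3524·L_3(t).
Expanding and collecting terms gives g(t) = -5t³ + t² + 4t + 4.
Evaluating at t = 3: g(3) = -110.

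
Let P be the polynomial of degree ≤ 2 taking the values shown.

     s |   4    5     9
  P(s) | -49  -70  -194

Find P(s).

Write P(s) = as^2 + bs + c. Substituting each data point gives a linear system:
  16a + 4b + c = -49
  25a + 5b + c = -70
  81a + 9b + c = -194
Solving the system yields a = -2, b = -3, c = -5.
So P(s) = -2s² - 3s - 5.
Check: P(9) = -194. ✓

P(s) = -2s^2 - 3s - 5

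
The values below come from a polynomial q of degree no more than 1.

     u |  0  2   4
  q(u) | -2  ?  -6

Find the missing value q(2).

The 2 known points determine the degree-1 polynomial uniquely.
Write q(u) = au + b. Substituting each data point gives a linear system:
  b = -2
  4a + b = -6
Solving the system yields a = -1, b = -2.
So q(u) = -u - 2.
Then q(2) = -4.

-4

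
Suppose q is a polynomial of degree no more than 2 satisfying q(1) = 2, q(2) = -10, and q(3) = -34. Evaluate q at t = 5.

Using the Lagrange interpolation formula with nodes 1, 2, 3:
  L_0(t) = (t - 2)(t - 3) / 2
  L_1(t) = (t - 1)(t - 3) / -1
  L_2(t) = (t - 1)(t - 2) / 2
Then q(t) = 2·L_0(t) - 10·L_1(t) - 34·L_2(t).
Expanding and collecting terms gives q(t) = -6t² + 6t + 2.
Evaluating at t = 5: q(5) = -118.

-118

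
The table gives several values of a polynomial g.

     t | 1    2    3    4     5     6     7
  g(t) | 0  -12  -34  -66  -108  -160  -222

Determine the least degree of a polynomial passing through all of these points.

2

Forward differences of the values at t = 1, 2, 3, 4, 5, 6, 7:
  g  : 0  -12  -34  -66  -108  -160  -222
  Δ  : -12  -22  -32  -42  -52  -62
  Δ^2: -10  -10  -10  -10  -10
  Δ^3: 0  0  0  0
  Δ^4: 0  0  0
  Δ^5: 0  0
  Δ^6: 0
The second differences are constant (-10) and nonzero, while all higher differences vanish, so the minimal degree is 2.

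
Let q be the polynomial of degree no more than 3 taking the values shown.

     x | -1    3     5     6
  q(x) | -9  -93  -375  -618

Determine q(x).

q(x) = -2x^3 - 6x^2 + 5x

Write q(x) = ax^3 + bx^2 + cx + d. Substituting each data point gives a linear system:
  -a + b - c + d = -9
  27a + 9b + 3c + d = -93
  125a + 25b + 5c + d = -375
  216a + 36b + 6c + d = -618
Solving the system yields a = -2, b = -6, c = 5, d = 0.
So q(x) = -2x^3 - 6x^2 + 5x.
Check: q(5) = -375. ✓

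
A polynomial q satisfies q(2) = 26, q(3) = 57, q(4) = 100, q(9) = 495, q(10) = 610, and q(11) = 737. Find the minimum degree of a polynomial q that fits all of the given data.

Divided differences on the nodes 2, 3, 4, 9, 10, 11:
  order 0: 26  57  100  495  610  737
  order 1: 31  43  79  115  127
  order 2: 6  6  6  6
  order 3: 0  0  0
  order 4: 0  0
  order 5: 0
The order-2 divided differences are all 6 (nonzero) and every higher order vanishes, so the data lies on a polynomial of degree exactly 2.

2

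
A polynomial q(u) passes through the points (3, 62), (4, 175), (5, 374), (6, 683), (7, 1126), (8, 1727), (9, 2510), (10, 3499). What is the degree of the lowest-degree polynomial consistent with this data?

3

Forward differences of the values at u = 3, 4, 5, 6, 7, 8, 9, 10:
  q  : 62  175  374  683  1126  1727  2510  3499
  Δ  : 113  199  309  443  601  783  989
  Δ^2: 86  110  134  158  182  206
  Δ^3: 24  24  24  24  24
  Δ^4: 0  0  0  0
  Δ^5: 0  0  0
  Δ^6: 0  0
  Δ^7: 0
The third differences are constant (24) and nonzero, while all higher differences vanish, so the minimal degree is 3.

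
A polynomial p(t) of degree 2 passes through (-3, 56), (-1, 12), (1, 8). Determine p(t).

p(t) = 5t^2 - 2t + 5

Write p(t) = at^2 + bt + c. Substituting each data point gives a linear system:
  9a - 3b + c = 56
  a - b + c = 12
  a + b + c = 8
Solving the system yields a = 5, b = -2, c = 5.
So p(t) = 5t^2 - 2t + 5.
Check: p(-3) = 56. ✓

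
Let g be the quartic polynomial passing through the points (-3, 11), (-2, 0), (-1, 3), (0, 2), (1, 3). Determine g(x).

Using the Lagrange interpolation formula with nodes -3, -2, -1, 0, 1:
  L_0(x) = (x + 2)(x + 1)x(x - 1) / 24
  L_1(x) = (x + 3)(x + 1)x(x - 1) / -6
  L_2(x) = (x + 3)(x + 2)x(x - 1) / 4
  L_3(x) = (x + 3)(x + 2)(x + 1)(x - 1) / -6
  L_4(x) = (x + 3)(x + 2)(x + 1)x / 24
Then g(x) = 11·L_0(x) + 0·L_1(x) + 3·L_2(x) + 2·L_3(x) + 3·L_4(x).
Expanding and collecting terms gives g(x) = x⁴ + 3x³ - 3x + 2.
Check: g(0) = 2. ✓

g(x) = x^4 + 3x^3 - 3x + 2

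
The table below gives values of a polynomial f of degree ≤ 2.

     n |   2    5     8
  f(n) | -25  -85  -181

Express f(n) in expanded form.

f(n) = -2n^2 - 6n - 5

Write f(n) = an^2 + bn + c. Substituting each data point gives a linear system:
  4a + 2b + c = -25
  25a + 5b + c = -85
  64a + 8b + c = -181
Solving the system yields a = -2, b = -6, c = -5.
So f(n) = -2n^2 - 6n - 5.
Check: f(2) = -25. ✓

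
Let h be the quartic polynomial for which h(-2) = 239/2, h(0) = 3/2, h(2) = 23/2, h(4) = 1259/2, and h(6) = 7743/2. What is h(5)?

Write h(u) = au^4 + bu^3 + cu^2 + du + e. Substituting each data point gives a linear system:
  16a - 8b + 4c - 2d + e = 239/2
  e = 3/2
  16a + 8b + 4c + 2d + e = 23/2
  256a + 64b + 16c + 4d + e = 1259/2
  1296a + 216b + 36c + 6d + e = 7743/2
Solving the system yields a = 4, b = -6, c = 0, d = -3, e = 3/2.
So h(u) = 4u^4 - 6u^3 - 3u + 3/2.
Then h(5) = 3473/2.

3473/2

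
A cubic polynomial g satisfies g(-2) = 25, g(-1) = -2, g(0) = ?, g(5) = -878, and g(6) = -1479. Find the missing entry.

The 4 known points determine the degree-3 polynomial uniquely.
Write g(n) = an^3 + bn^2 + cn + d. Substituting each data point gives a linear system:
  -8a + 4b - 2c + d = 25
  -a + b - c + d = -2
  125a + 25b + 5c + d = -878
  216a + 36b + 6c + d = -1479
Solving the system yields a = -6, b = -5, c = 0, d = -3.
So g(n) = -6n^3 - 5n^2 - 3.
Then g(0) = -3.

-3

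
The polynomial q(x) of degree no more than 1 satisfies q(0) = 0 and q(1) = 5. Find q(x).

q(x) = 5x

Write q(x) = ax + b. Substituting each data point gives a linear system:
  b = 0
  a + b = 5
Solving the system yields a = 5, b = 0.
So q(x) = 5x.
Check: q(0) = 0. ✓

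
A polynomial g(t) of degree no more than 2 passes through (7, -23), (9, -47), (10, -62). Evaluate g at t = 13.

-119

Using the Lagrange interpolation formula with nodes 7, 9, 10:
  L_0(t) = (t - 9)(t - 10) / 6
  L_1(t) = (t - 7)(t - 10) / -2
  L_2(t) = (t - 7)(t - 9) / 3
Then g(t) = -23·L_0(t) - 47·L_1(t) - 62·L_2(t).
Expanding and collecting terms gives g(t) = -t^2 + 4t - 2.
Evaluating at t = 13: g(13) = -119.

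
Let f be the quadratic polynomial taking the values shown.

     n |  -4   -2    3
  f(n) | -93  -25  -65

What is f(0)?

-5

Write f(n) = an^2 + bn + c. Substituting each data point gives a linear system:
  16a - 4b + c = -93
  4a - 2b + c = -25
  9a + 3b + c = -65
Solving the system yields a = -6, b = -2, c = -5.
So f(n) = -6n^2 - 2n - 5.
Then f(0) = -5.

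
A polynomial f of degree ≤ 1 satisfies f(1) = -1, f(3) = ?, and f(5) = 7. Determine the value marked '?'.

3

The 2 known points determine the degree-1 polynomial uniquely.
Write f(u) = au + b. Substituting each data point gives a linear system:
  a + b = -1
  5a + b = 7
Solving the system yields a = 2, b = -3.
So f(u) = 2u - 3.
Then f(3) = 3.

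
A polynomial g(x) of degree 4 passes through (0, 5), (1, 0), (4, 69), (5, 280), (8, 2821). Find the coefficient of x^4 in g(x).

1

Write g(x) = ax^4 + bx^3 + cx^2 + dx + e. Substituting each data point gives a linear system:
  e = 5
  a + b + c + d + e = 0
  256a + 64b + 16c + 4d + e = 69
  625a + 125b + 25c + 5d + e = 280
  4096a + 512b + 64c + 8d + e = 2821
Solving the system yields a = 1, b = -2, c = -4, d = 0, e = 5.
So g(x) = x⁴ - 2x³ - 4x² + 5.
The leading coefficient is 1.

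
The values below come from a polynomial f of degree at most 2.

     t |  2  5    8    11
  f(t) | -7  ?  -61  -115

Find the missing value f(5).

-25

The 3 known points determine the degree-2 polynomial uniquely.
Write f(t) = at^2 + bt + c. Substituting each data point gives a linear system:
  4a + 2b + c = -7
  64a + 8b + c = -61
  121a + 11b + c = -115
Solving the system yields a = -1, b = 1, c = -5.
So f(t) = -t^2 + t - 5.
Then f(5) = -25.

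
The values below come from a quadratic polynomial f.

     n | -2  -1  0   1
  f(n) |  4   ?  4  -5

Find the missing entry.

7

The 3 known points determine the degree-2 polynomial uniquely.
Write f(n) = an^2 + bn + c. Substituting each data point gives a linear system:
  4a - 2b + c = 4
  c = 4
  a + b + c = -5
Solving the system yields a = -3, b = -6, c = 4.
So f(n) = -3n^2 - 6n + 4.
Then f(-1) = 7.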